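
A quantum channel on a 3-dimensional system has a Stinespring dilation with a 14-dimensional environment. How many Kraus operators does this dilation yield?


Tracing out the environment in an orthonormal basis {|i>_E} gives Kraus operators K_i = <i|_E U |0>_E.
Number of Kraus operators = dim(H_env) = d_env
= 14

14


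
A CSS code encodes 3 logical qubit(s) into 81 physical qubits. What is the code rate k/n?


Code rate R = k/n
= 3/81
= 0.0370

0.0370


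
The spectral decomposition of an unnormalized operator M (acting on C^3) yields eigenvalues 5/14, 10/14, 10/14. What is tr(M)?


tr(M) = sum of eigenvalues
= 5/14 + 10/14 + 10/14
= 25/14
= 1.7857

1.7857


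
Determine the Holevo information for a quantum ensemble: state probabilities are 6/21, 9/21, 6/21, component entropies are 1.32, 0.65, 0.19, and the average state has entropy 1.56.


chi = S(rho) - sum_i p_i * S(rho_i)
Weighted entropy = 6/21 * 1.32 + 9/21 * 0.65 + 6/21 * 0.19
= 0.7100
chi = 1.56 - 0.7100
= 0.8500

0.8500


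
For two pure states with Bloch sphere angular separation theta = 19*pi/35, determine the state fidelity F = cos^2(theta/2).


For states separated by angle theta on Bloch sphere:
F = cos^2(theta/2)
theta = 19*pi/35 = 1.7054
theta/2 = 0.8527
cos(theta/2) = 0.6579
F = 0.4329

0.4329


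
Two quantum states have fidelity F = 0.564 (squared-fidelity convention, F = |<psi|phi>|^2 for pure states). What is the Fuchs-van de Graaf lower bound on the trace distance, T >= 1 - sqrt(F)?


Fuchs-van de Graaf (squared-fidelity convention): 1 - sqrt(F) <= T <= sqrt(1 - F).
Lower bound: T >= 1 - sqrt(F)
sqrt(F) = sqrt(0.564) = 0.7510
T >= 1 - 0.7510
T >= 0.2490

0.2490


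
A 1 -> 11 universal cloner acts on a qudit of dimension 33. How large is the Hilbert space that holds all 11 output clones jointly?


Output space = H^(tensor 11) where dim(H) = 33
dim = 33^11
= 1089 (after 2 factors)
= 35937 (after 3 factors)
= 1185921 (after 4 factors)
= 39135393 (after 5 factors)
= 1291467969 (after 6 factors)
= 42618442977 (after 7 factors)
= 1406408618241 (after 8 factors)
= 46411484401953 (after 9 factors)
= 1531578985264449 (after 10 factors)
= 50542106513726817 (after 11 factors)
= 50542106513726817

50542106513726817


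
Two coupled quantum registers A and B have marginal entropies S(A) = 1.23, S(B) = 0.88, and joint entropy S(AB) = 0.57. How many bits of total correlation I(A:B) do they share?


I(A:B) = S(A) + S(B) - S(AB)
= 1.23 + 0.88 - 0.57
= 1.5400

1.5400


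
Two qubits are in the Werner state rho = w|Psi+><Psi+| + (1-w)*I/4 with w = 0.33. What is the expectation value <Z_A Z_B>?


|Psi+> = (|01> + |10>)/sqrt(2)
For the pure Bell state, <Z_A Z_B> = -1 (Bell-state Pauli correlator).
The maximally-mixed part I/4 has tr(I/4 * P tensor P) = 0 for any traceless Pauli P.
So <Z_A Z_B>_rho = w * (-1) + (1 - w) * 0
= 0.33 * (-1)
= -0.3300

-0.3300


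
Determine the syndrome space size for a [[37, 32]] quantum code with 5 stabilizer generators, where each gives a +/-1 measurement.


Each stabilizer generator gives a binary (+1 or -1) measurement outcome.
With 5 independent generators:
Total syndromes = 2^5
= 32

32


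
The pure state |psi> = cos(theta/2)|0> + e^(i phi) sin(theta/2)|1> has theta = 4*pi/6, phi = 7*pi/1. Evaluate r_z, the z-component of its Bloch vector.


theta = 2.0944, phi = 21.9911
r_z = cos(theta) = -0.5000

-0.5000


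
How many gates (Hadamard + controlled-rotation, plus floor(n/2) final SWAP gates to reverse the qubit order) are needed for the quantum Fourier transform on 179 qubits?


Hadamard gates: 179
Controlled rotations: n*(n-1)/2 = 179*178/2 = 15931
SWAP gates: floor(n/2) = floor(179/2) = 89
Total = 179 + 15931 + 89
= 16199

16199


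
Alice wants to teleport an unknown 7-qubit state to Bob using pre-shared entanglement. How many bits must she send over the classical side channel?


Quantum teleportation requires 2 classical bits per qubit teleported.
7 qubit(s) -> 2 * 7 = 14 classical bits

14


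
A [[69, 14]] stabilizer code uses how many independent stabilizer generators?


For an [[n,k]] stabilizer code:
Number of stabilizer generators = n - k
= 69 - 14
= 55

55


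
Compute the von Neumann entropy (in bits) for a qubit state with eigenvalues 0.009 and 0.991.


S = -p*log2(p) - (1-p)*log2(1-p)
p = 0.0090, 1-p = 0.9910
= -0.0090 * log2(0.0090) - 0.9910 * log2(0.9910)
= -(-0.0612) - (-0.0129)
= 0.0741

0.0741


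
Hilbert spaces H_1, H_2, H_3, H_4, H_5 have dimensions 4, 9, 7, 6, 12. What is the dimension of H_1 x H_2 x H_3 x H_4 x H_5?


dim(H_1 x H_2 x H_3 x H_4 x H_5) = 4 * 9 * 7 * 6 * 12
= 36 * 7 * 6 * 12
= 252 * 6 * 12
= 1512 * 12
= 18144

18144


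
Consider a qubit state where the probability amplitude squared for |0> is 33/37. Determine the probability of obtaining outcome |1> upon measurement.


|alpha|^2 = 33/37 = 0.8919
|beta|^2 = 1 - 33/37 = 4/37 = 0.1081
P(|1>) = |beta|^2 = 0.1081

0.1081


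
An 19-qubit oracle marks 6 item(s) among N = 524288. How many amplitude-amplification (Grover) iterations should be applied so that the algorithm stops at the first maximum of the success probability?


After j Grover iterations the success probability is P(j) = sin^2((2j+1)*theta), where sin(theta) = sqrt(k/N).
N = 2^19 = 524288, k = 6
sin(theta) = sqrt(k/N) = 0.003382911734
theta = arcsin(sqrt(k/N)) = 0.003382918186 rad
P(j) reaches its first maximum when (2j+1)*theta is as close as possible to pi/2, i.e. j = round(pi/(4*theta) - 1/2).
pi/(4*theta) - 1/2 = 231.6659
(For comparison, the common estimate pi/4 * sqrt(N/k) = 232.1663; the exact maximiser is used here.)
Optimal iterations = 232

232


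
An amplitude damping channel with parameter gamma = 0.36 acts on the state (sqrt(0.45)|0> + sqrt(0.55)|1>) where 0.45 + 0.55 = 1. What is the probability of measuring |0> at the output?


For amplitude damping with parameter gamma on state sqrt(a)|0> + sqrt(b)|1>:
alpha^2 = 0.45, beta^2 = 0.55
P(|0>) = alpha^2 + gamma * beta^2
= 0.45 + 0.36 * 0.55
= 0.45 + 0.1980
= 0.6480

0.6480


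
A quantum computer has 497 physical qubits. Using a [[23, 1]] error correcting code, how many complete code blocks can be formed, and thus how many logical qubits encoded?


Each code block uses 23 physical qubits for 1 logical qubit(s).
Number of complete blocks = floor(497 / 23) = 21
Logical qubits = 21 * 1
= 21

21


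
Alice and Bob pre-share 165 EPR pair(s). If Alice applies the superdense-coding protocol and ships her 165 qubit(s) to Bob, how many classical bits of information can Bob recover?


Superdense coding allows 2 classical bits per shared entangled pair.
165 pair(s) -> 2 * 165 = 330 classical bits

330


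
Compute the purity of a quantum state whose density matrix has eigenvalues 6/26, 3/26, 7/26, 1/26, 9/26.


tr(rho^2) = sum of eigenvalues squared
= (6/26)^2 + (3/26)^2 + (7/26)^2 + (1/26)^2 + (9/26)^2
= (36 + 9 + 49 + 1 + 81) / 676
= 176/676
= 0.2604

0.2604


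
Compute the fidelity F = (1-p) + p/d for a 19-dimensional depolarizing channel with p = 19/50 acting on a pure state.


F = (1-p) + p/d
= (1 - 0.3800) + 0.3800/19
= 0.6200 + 0.0200
= 0.6400

0.6400


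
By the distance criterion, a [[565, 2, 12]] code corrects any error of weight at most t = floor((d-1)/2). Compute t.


Code parameters: [[565, 2, 12]], distance d = 12.
Number of correctable errors = floor((d-1)/2)
= floor((12 - 1)/2)
= floor(11/2)
= 5

5


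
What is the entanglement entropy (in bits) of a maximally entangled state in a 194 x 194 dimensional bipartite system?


For a maximally entangled state in d x d:
S = log2(d) = log2(194)
= 7.5999

7.5999


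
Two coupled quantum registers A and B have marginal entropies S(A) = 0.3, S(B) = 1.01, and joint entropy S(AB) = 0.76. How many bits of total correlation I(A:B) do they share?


I(A:B) = S(A) + S(B) - S(AB)
= 0.3 + 1.01 - 0.76
= 0.5500

0.5500


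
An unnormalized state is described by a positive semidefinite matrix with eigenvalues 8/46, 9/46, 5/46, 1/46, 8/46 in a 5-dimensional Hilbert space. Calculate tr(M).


tr(M) = sum of eigenvalues
= 8/46 + 9/46 + 5/46 + 1/46 + 8/46
= 31/46
= 0.6739

0.6739


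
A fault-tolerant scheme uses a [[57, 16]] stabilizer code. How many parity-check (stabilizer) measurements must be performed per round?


For an [[n,k]] stabilizer code:
Number of stabilizer generators = n - k
= 57 - 16
= 41

41


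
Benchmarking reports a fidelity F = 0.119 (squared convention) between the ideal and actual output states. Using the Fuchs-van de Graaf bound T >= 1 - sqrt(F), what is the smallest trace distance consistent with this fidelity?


Fuchs-van de Graaf (squared-fidelity convention): 1 - sqrt(F) <= T <= sqrt(1 - F).
Lower bound: T >= 1 - sqrt(F)
sqrt(F) = sqrt(0.119) = 0.3450
T >= 1 - 0.3450
T >= 0.6550

0.6550


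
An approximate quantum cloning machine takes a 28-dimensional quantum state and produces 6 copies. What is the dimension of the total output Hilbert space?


Output space = H^(tensor 6) where dim(H) = 28
dim = 28^6
= 784 (after 2 factors)
= 21952 (after 3 factors)
= 614656 (after 4 factors)
= 17210368 (after 5 factors)
= 481890304 (after 6 factors)
= 481890304

481890304


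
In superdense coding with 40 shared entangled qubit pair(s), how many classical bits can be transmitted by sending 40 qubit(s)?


Superdense coding allows 2 classical bits per shared entangled pair.
40 pair(s) -> 2 * 40 = 80 classical bits

80


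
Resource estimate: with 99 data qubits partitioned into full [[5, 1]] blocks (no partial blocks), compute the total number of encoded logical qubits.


Each code block uses 5 physical qubits for 1 logical qubit(s).
Number of complete blocks = floor(99 / 5) = 19
Logical qubits = 19 * 1
= 19

19


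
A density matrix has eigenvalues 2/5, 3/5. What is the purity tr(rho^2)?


tr(rho^2) = sum of eigenvalues squared
= (2/5)^2 + (3/5)^2
= (4 + 9) / 25
= 13/25
= 0.5200

0.5200


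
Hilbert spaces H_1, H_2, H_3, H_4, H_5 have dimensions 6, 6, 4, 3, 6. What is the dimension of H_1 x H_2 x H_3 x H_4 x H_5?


dim(H_1 x H_2 x H_3 x H_4 x H_5) = 6 * 6 * 4 * 3 * 6
= 36 * 4 * 3 * 6
= 144 * 3 * 6
= 432 * 6
= 2592

2592


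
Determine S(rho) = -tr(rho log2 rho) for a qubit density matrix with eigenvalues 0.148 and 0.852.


S = -p*log2(p) - (1-p)*log2(1-p)
p = 0.1480, 1-p = 0.8520
= -0.1480 * log2(0.1480) - 0.8520 * log2(0.8520)
= -(-0.4079) - (-0.1969)
= 0.6048

0.6048


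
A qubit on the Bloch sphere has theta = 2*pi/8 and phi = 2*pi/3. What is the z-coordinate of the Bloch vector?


theta = 0.7854, phi = 2.0944
r_z = cos(theta) = 0.7071

0.7071


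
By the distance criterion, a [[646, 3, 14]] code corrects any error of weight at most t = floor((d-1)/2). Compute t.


Code parameters: [[646, 3, 14]], distance d = 14.
Number of correctable errors = floor((d-1)/2)
= floor((14 - 1)/2)
= floor(13/2)
= 6

6


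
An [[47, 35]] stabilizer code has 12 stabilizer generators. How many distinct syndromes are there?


Each stabilizer generator gives a binary (+1 or -1) measurement outcome.
With 12 independent generators:
Total syndromes = 2^12
= 4096

4096


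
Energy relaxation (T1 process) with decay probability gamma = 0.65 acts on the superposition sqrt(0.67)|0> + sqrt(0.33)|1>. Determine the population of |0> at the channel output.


For amplitude damping with parameter gamma on state sqrt(a)|0> + sqrt(b)|1>:
alpha^2 = 0.67, beta^2 = 0.33
P(|0>) = alpha^2 + gamma * beta^2
= 0.67 + 0.65 * 0.33
= 0.67 + 0.2145
= 0.8845

0.8845


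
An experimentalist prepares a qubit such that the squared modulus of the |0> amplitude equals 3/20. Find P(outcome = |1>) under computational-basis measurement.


|alpha|^2 = 3/20 = 0.1500
|beta|^2 = 1 - 3/20 = 17/20 = 0.8500
P(|1>) = |beta|^2 = 0.8500

0.8500


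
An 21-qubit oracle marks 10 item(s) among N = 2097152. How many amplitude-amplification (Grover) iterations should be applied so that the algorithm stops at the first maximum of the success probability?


After j Grover iterations the success probability is P(j) = sin^2((2j+1)*theta), where sin(theta) = sqrt(k/N).
N = 2^21 = 2097152, k = 10
sin(theta) = sqrt(k/N) = 0.002183660134
theta = arcsin(sqrt(k/N)) = 0.00218366187 rad
P(j) reaches its first maximum when (2j+1)*theta is as close as possible to pi/2, i.e. j = round(pi/(4*theta) - 1/2).
pi/(4*theta) - 1/2 = 359.1702
(For comparison, the common estimate pi/4 * sqrt(N/k) = 359.6705; the exact maximiser is used here.)
Optimal iterations = 359

359


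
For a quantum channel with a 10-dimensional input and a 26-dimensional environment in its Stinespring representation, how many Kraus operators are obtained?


Tracing out the environment in an orthonormal basis {|i>_E} gives Kraus operators K_i = <i|_E U |0>_E.
Number of Kraus operators = dim(H_env) = d_env
= 26

26


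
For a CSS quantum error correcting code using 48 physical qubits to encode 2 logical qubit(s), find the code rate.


Code rate R = k/n
= 2/48
= 0.0417

0.0417


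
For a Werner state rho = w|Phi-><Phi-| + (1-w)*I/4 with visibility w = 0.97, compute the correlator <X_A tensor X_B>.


|Phi-> = (|00> - |11>)/sqrt(2)
For the pure Bell state, <X_A X_B> = -1 (Bell-state Pauli correlator).
The maximally-mixed part I/4 has tr(I/4 * P tensor P) = 0 for any traceless Pauli P.
So <X_A X_B>_rho = w * (-1) + (1 - w) * 0
= 0.97 * (-1)
= -0.9700

-0.9700


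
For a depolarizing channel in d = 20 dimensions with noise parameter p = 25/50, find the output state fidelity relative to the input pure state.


F = (1-p) + p/d
= (1 - 0.5000) + 0.5000/20
= 0.5000 + 0.0250
= 0.5250

0.5250


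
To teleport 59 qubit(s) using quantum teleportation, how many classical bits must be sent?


Quantum teleportation requires 2 classical bits per qubit teleported.
59 qubit(s) -> 2 * 59 = 118 classical bits

118


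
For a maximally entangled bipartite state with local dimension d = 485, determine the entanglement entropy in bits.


For a maximally entangled state in d x d:
S = log2(d) = log2(485)
= 8.9218

8.9218


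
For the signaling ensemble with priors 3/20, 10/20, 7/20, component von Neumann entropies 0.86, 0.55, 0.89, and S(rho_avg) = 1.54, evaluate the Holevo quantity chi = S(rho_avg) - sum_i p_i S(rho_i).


chi = S(rho) - sum_i p_i * S(rho_i)
Weighted entropy = 3/20 * 0.86 + 10/20 * 0.55 + 7/20 * 0.89
= 0.7155
chi = 1.54 - 0.7155
= 0.8245

0.8245


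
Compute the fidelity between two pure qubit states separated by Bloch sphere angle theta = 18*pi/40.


For states separated by angle theta on Bloch sphere:
F = cos^2(theta/2)
theta = 18*pi/40 = 1.4137
theta/2 = 0.7069
cos(theta/2) = 0.7604
F = 0.5782

0.5782


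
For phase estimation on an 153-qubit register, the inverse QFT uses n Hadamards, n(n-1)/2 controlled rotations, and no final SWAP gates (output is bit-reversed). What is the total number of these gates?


Hadamard gates: 153
Controlled rotations: n*(n-1)/2 = 153*152/2 = 11628
SWAP gates: 0 (omitted)
Total = 153 + 11628
= 11781

11781


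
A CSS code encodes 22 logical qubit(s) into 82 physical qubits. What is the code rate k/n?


Code rate R = k/n
= 22/82
= 0.2683

0.2683


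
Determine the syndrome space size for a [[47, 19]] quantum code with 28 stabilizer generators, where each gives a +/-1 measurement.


Each stabilizer generator gives a binary (+1 or -1) measurement outcome.
With 28 independent generators:
Total syndromes = 2^28
= 268435456

268435456


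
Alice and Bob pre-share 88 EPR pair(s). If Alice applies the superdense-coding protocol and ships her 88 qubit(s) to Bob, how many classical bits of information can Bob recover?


Superdense coding allows 2 classical bits per shared entangled pair.
88 pair(s) -> 2 * 88 = 176 classical bits

176


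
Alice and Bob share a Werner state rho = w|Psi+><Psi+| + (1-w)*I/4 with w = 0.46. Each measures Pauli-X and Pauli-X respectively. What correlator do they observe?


|Psi+> = (|01> + |10>)/sqrt(2)
For the pure Bell state, <X_A X_B> = +1 (Bell-state Pauli correlator).
The maximally-mixed part I/4 has tr(I/4 * P tensor P) = 0 for any traceless Pauli P.
So <X_A X_B>_rho = w * (+1) + (1 - w) * 0
= 0.46 * (+1)
= 0.4600

0.4600


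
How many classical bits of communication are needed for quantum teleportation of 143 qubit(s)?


Quantum teleportation requires 2 classical bits per qubit teleported.
143 qubit(s) -> 2 * 143 = 286 classical bits

286


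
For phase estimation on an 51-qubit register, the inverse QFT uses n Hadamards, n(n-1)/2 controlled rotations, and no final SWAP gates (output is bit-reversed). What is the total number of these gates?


Hadamard gates: 51
Controlled rotations: n*(n-1)/2 = 51*50/2 = 1275
SWAP gates: 0 (omitted)
Total = 51 + 1275
= 1326

1326


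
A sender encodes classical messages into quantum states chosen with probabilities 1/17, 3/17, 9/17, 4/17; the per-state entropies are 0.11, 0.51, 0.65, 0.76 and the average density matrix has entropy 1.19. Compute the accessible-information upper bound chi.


chi = S(rho) - sum_i p_i * S(rho_i)
Weighted entropy = 1/17 * 0.11 + 3/17 * 0.51 + 9/17 * 0.65 + 4/17 * 0.76
= 0.6194
chi = 1.19 - 0.6194
= 0.5706

0.5706


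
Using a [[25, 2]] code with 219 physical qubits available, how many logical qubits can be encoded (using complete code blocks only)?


Each code block uses 25 physical qubits for 2 logical qubit(s).
Number of complete blocks = floor(219 / 25) = 8
Logical qubits = 8 * 2
= 16

16


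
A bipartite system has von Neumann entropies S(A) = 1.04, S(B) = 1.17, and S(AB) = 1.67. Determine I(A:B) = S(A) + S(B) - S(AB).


I(A:B) = S(A) + S(B) - S(AB)
= 1.04 + 1.17 - 1.67
= 0.5400

0.5400


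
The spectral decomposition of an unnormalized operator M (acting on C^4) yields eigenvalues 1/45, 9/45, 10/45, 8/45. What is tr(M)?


tr(M) = sum of eigenvalues
= 1/45 + 9/45 + 10/45 + 8/45
= 28/45
= 0.6222

0.6222


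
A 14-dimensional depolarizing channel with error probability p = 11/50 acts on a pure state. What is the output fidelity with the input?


F = (1-p) + p/d
= (1 - 0.2200) + 0.2200/14
= 0.7800 + 0.0157
= 0.7957

0.7957


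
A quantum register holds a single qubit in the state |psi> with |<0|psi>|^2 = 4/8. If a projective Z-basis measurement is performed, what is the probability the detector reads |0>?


|alpha|^2 = 4/8 = 0.5000
|beta|^2 = 1 - 4/8 = 4/8 = 0.5000
P(|0>) = |alpha|^2 = 0.5000

0.5000


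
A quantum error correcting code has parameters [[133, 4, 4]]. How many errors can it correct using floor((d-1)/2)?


Code parameters: [[133, 4, 4]], distance d = 4.
Number of correctable errors = floor((d-1)/2)
= floor((4 - 1)/2)
= floor(3/2)
= 1

1


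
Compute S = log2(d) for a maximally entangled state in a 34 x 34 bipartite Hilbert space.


For a maximally entangled state in d x d:
S = log2(d) = log2(34)
= 5.0875

5.0875


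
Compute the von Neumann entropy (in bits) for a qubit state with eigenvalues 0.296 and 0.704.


S = -p*log2(p) - (1-p)*log2(1-p)
p = 0.2960, 1-p = 0.7040
= -0.2960 * log2(0.2960) - 0.7040 * log2(0.7040)
= -(-0.5199) - (-0.3565)
= 0.8763

0.8763


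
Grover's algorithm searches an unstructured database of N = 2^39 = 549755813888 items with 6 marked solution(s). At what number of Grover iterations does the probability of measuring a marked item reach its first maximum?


After j Grover iterations the success probability is P(j) = sin^2((2j+1)*theta), where sin(theta) = sqrt(k/N).
N = 2^39 = 549755813888, k = 6
sin(theta) = sqrt(k/N) = 3.30362474e-06
theta = arcsin(sqrt(k/N)) = 3.30362474e-06 rad
P(j) reaches its first maximum when (2j+1)*theta is as close as possible to pi/2, i.e. j = round(pi/(4*theta) - 1/2).
pi/(4*theta) - 1/2 = 237737.8103
(For comparison, the common estimate pi/4 * sqrt(N/k) = 237738.3103; the exact maximiser is used here.)
Optimal iterations = 237738

237738


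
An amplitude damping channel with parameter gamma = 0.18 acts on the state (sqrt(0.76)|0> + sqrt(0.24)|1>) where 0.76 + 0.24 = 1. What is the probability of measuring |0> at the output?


For amplitude damping with parameter gamma on state sqrt(a)|0> + sqrt(b)|1>:
alpha^2 = 0.76, beta^2 = 0.24
P(|0>) = alpha^2 + gamma * beta^2
= 0.76 + 0.18 * 0.24
= 0.76 + 0.0432
= 0.8032

0.8032


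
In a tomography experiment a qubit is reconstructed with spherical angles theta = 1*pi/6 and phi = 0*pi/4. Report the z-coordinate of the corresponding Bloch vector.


theta = 0.5236, phi = 0.0000
r_z = cos(theta) = 0.8660

0.8660


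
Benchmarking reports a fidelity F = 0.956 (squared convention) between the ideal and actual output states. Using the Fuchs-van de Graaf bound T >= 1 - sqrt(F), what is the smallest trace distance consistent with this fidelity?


Fuchs-van de Graaf (squared-fidelity convention): 1 - sqrt(F) <= T <= sqrt(1 - F).
Lower bound: T >= 1 - sqrt(F)
sqrt(F) = sqrt(0.956) = 0.9778
T >= 1 - 0.9778
T >= 0.0222

0.0222


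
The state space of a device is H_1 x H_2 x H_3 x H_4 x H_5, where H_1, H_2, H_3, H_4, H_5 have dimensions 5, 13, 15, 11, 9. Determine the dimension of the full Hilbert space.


dim(H_1 x H_2 x H_3 x H_4 x H_5) = 5 * 13 * 15 * 11 * 9
= 65 * 15 * 11 * 9
= 975 * 11 * 9
= 10725 * 9
= 96525

96525


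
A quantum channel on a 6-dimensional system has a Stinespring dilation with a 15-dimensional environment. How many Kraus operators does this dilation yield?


Tracing out the environment in an orthonormal basis {|i>_E} gives Kraus operators K_i = <i|_E U |0>_E.
Number of Kraus operators = dim(H_env) = d_env
= 15

15


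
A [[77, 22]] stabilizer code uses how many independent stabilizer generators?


For an [[n,k]] stabilizer code:
Number of stabilizer generators = n - k
= 77 - 22
= 55

55


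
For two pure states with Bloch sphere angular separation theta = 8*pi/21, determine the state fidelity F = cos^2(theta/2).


For states separated by angle theta on Bloch sphere:
F = cos^2(theta/2)
theta = 8*pi/21 = 1.1968
theta/2 = 0.5984
cos(theta/2) = 0.8262
F = 0.6827

0.6827


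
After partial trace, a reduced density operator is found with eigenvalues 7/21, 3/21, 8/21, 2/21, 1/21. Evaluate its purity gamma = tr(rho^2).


tr(rho^2) = sum of eigenvalues squared
= (7/21)^2 + (3/21)^2 + (8/21)^2 + (2/21)^2 + (1/21)^2
= (49 + 9 + 64 + 4 + 1) / 441
= 127/441
= 0.2880

0.2880


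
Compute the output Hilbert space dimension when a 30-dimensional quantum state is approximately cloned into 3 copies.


Output space = H^(tensor 3) where dim(H) = 30
dim = 30^3
= 900 (after 2 factors)
= 27000 (after 3 factors)
= 27000

27000


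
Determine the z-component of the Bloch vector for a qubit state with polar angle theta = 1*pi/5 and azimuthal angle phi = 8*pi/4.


theta = 0.6283, phi = 6.2832
r_z = cos(theta) = 0.8090

0.8090


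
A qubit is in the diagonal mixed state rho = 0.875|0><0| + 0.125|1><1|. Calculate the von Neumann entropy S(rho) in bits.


S = -p*log2(p) - (1-p)*log2(1-p)
p = 0.8750, 1-p = 0.1250
= -0.8750 * log2(0.8750) - 0.1250 * log2(0.1250)
= -(-0.1686) - (-0.3750)
= 0.5436

0.5436


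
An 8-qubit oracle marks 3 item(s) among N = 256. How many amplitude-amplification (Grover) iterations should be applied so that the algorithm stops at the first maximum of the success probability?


After j Grover iterations the success probability is P(j) = sin^2((2j+1)*theta), where sin(theta) = sqrt(k/N).
N = 2^8 = 256, k = 3
sin(theta) = sqrt(k/N) = 0.1082531755
theta = arcsin(sqrt(k/N)) = 0.1084657303 rad
P(j) reaches its first maximum when (2j+1)*theta is as close as possible to pi/2, i.e. j = round(pi/(4*theta) - 1/2).
pi/(4*theta) - 1/2 = 6.7410
(For comparison, the common estimate pi/4 * sqrt(N/k) = 7.2552; the exact maximiser is used here.)
Optimal iterations = 7

7


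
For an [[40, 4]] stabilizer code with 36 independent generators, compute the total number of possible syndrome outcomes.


Each stabilizer generator gives a binary (+1 or -1) measurement outcome.
With 36 independent generators:
Total syndromes = 2^36
= 68719476736

68719476736


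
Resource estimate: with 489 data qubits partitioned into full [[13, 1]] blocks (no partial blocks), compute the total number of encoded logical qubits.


Each code block uses 13 physical qubits for 1 logical qubit(s).
Number of complete blocks = floor(489 / 13) = 37
Logical qubits = 37 * 1
= 37

37


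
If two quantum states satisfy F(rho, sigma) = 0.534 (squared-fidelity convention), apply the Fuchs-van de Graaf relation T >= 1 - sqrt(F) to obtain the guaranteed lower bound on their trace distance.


Fuchs-van de Graaf (squared-fidelity convention): 1 - sqrt(F) <= T <= sqrt(1 - F).
Lower bound: T >= 1 - sqrt(F)
sqrt(F) = sqrt(0.534) = 0.7308
T >= 1 - 0.7308
T >= 0.2692

0.2692


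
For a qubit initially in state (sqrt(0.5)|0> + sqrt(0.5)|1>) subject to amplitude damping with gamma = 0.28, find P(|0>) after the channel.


For amplitude damping with parameter gamma on state sqrt(a)|0> + sqrt(b)|1>:
alpha^2 = 0.5, beta^2 = 0.5
P(|0>) = alpha^2 + gamma * beta^2
= 0.5 + 0.28 * 0.5
= 0.5 + 0.1400
= 0.6400

0.6400


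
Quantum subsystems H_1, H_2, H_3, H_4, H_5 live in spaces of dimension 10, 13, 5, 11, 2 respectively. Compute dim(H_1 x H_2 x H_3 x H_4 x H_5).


dim(H_1 x H_2 x H_3 x H_4 x H_5) = 10 * 13 * 5 * 11 * 2
= 130 * 5 * 11 * 2
= 650 * 11 * 2
= 7150 * 2
= 14300

14300


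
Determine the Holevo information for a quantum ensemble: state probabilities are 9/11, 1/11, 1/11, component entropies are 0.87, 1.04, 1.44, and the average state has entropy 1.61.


chi = S(rho) - sum_i p_i * S(rho_i)
Weighted entropy = 9/11 * 0.87 + 1/11 * 1.04 + 1/11 * 1.44
= 0.9373
chi = 1.61 - 0.9373
= 0.6727

0.6727


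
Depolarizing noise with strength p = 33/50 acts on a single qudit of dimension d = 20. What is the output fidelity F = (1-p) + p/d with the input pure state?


F = (1-p) + p/d
= (1 - 0.6600) + 0.6600/20
= 0.3400 + 0.0330
= 0.3730

0.3730


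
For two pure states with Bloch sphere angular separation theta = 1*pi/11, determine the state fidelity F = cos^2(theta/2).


For states separated by angle theta on Bloch sphere:
F = cos^2(theta/2)
theta = 1*pi/11 = 0.2856
theta/2 = 0.1428
cos(theta/2) = 0.9898
F = 0.9797

0.9797


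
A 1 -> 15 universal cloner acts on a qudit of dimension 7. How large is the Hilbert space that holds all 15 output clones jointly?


Output space = H^(tensor 15) where dim(H) = 7
dim = 7^15
= 49 (after 2 factors)
= 343 (after 3 factors)
= 2401 (after 4 factors)
= 16807 (after 5 factors)
= 117649 (after 6 factors)
= 823543 (after 7 factors)
= 5764801 (after 8 factors)
= 40353607 (after 9 factors)
= 282475249 (after 10 factors)
= 1977326743 (after 11 factors)
= 13841287201 (after 12 factors)
= 96889010407 (after 13 factors)
= 678223072849 (after 14 factors)
= 4747561509943 (after 15 factors)
= 4747561509943

4747561509943


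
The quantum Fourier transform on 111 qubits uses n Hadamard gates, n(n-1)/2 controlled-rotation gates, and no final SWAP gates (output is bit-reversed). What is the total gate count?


Hadamard gates: 111
Controlled rotations: n*(n-1)/2 = 111*110/2 = 6105
SWAP gates: 0 (omitted)
Total = 111 + 6105
= 6216

6216


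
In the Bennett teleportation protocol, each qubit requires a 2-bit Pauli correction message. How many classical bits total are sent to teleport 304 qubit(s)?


Quantum teleportation requires 2 classical bits per qubit teleported.
304 qubit(s) -> 2 * 304 = 608 classical bits

608


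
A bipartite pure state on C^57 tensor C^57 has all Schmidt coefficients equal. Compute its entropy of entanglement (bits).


For a maximally entangled state in d x d:
S = log2(d) = log2(57)
= 5.8329

5.8329


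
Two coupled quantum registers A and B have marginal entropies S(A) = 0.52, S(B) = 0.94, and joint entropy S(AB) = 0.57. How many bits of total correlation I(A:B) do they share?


I(A:B) = S(A) + S(B) - S(AB)
= 0.52 + 0.94 - 0.57
= 0.8900

0.8900


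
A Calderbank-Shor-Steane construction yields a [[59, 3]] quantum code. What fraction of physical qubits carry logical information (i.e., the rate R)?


Code rate R = k/n
= 3/59
= 0.0508

0.0508


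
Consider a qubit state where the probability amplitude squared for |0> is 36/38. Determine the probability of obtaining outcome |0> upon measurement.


|alpha|^2 = 36/38 = 0.9474
|beta|^2 = 1 - 36/38 = 2/38 = 0.0526
P(|0>) = |alpha|^2 = 0.9474

0.9474


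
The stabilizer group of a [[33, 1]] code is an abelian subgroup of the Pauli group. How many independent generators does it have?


For an [[n,k]] stabilizer code:
Number of stabilizer generators = n - k
= 33 - 1
= 32

32


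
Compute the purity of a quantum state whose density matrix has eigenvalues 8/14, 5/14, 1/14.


tr(rho^2) = sum of eigenvalues squared
= (8/14)^2 + (5/14)^2 + (1/14)^2
= (64 + 25 + 1) / 196
= 90/196
= 0.4592

0.4592


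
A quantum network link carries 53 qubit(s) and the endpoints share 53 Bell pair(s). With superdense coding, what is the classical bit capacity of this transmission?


Superdense coding allows 2 classical bits per shared entangled pair.
53 pair(s) -> 2 * 53 = 106 classical bits

106


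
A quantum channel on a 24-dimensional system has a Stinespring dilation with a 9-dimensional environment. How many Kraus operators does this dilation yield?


Tracing out the environment in an orthonormal basis {|i>_E} gives Kraus operators K_i = <i|_E U |0>_E.
Number of Kraus operators = dim(H_env) = d_env
= 9

9


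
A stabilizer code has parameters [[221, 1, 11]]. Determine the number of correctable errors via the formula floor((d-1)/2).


Code parameters: [[221, 1, 11]], distance d = 11.
Number of correctable errors = floor((d-1)/2)
= floor((11 - 1)/2)
= floor(10/2)
= 5

5


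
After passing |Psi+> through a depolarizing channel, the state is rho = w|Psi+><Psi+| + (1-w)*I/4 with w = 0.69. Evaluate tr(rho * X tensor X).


|Psi+> = (|01> + |10>)/sqrt(2)
For the pure Bell state, <X_A X_B> = +1 (Bell-state Pauli correlator).
The maximally-mixed part I/4 has tr(I/4 * P tensor P) = 0 for any traceless Pauli P.
So <X_A X_B>_rho = w * (+1) + (1 - w) * 0
= 0.69 * (+1)
= 0.6900

0.6900


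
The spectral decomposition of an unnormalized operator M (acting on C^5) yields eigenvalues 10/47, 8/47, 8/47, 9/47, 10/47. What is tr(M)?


tr(M) = sum of eigenvalues
= 10/47 + 8/47 + 8/47 + 9/47 + 10/47
= 45/47
= 0.9574

0.9574


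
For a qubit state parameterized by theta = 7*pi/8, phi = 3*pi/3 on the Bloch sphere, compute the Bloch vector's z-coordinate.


theta = 2.7489, phi = 3.1416
r_z = cos(theta) = -0.9239

-0.9239


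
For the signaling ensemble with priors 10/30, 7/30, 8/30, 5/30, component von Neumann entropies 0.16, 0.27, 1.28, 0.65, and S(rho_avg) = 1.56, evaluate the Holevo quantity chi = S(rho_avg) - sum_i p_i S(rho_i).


chi = S(rho) - sum_i p_i * S(rho_i)
Weighted entropy = 10/30 * 0.16 + 7/30 * 0.27 + 8/30 * 1.28 + 5/30 * 0.65
= 0.5660
chi = 1.56 - 0.5660
= 0.9940

0.9940


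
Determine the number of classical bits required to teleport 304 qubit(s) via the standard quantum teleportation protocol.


Quantum teleportation requires 2 classical bits per qubit teleported.
304 qubit(s) -> 2 * 304 = 608 classical bits

608


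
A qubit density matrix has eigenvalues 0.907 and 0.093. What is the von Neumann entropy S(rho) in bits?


S = -p*log2(p) - (1-p)*log2(1-p)
p = 0.9070, 1-p = 0.0930
= -0.9070 * log2(0.9070) - 0.0930 * log2(0.0930)
= -(-0.1277) - (-0.3187)
= 0.4464

0.4464


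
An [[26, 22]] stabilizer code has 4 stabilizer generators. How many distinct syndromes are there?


Each stabilizer generator gives a binary (+1 or -1) measurement outcome.
With 4 independent generators:
Total syndromes = 2^4
= 16

16


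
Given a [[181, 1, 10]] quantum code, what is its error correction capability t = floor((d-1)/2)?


Code parameters: [[181, 1, 10]], distance d = 10.
Number of correctable errors = floor((d-1)/2)
= floor((10 - 1)/2)
= floor(9/2)
= 4

4


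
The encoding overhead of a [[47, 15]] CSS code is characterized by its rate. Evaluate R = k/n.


Code rate R = k/n
= 15/47
= 0.3191

0.3191


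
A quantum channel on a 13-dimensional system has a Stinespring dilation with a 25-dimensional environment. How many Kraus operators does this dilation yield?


Tracing out the environment in an orthonormal basis {|i>_E} gives Kraus operators K_i = <i|_E U |0>_E.
Number of Kraus operators = dim(H_env) = d_env
= 25

25


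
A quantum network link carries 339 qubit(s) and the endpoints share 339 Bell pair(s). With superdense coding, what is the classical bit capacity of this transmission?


Superdense coding allows 2 classical bits per shared entangled pair.
339 pair(s) -> 2 * 339 = 678 classical bits

678


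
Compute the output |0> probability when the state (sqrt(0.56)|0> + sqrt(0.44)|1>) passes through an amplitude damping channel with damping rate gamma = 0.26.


For amplitude damping with parameter gamma on state sqrt(a)|0> + sqrt(b)|1>:
alpha^2 = 0.56, beta^2 = 0.44
P(|0>) = alpha^2 + gamma * beta^2
= 0.56 + 0.26 * 0.44
= 0.56 + 0.1144
= 0.6744

0.6744


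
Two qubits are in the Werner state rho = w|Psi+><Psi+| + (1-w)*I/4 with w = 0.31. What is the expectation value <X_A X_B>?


|Psi+> = (|01> + |10>)/sqrt(2)
For the pure Bell state, <X_A X_B> = +1 (Bell-state Pauli correlator).
The maximally-mixed part I/4 has tr(I/4 * P tensor P) = 0 for any traceless Pauli P.
So <X_A X_B>_rho = w * (+1) + (1 - w) * 0
= 0.31 * (+1)
= 0.3100

0.3100


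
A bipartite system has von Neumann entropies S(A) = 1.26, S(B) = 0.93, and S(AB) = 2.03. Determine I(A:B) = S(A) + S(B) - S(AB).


I(A:B) = S(A) + S(B) - S(AB)
= 1.26 + 0.93 - 2.03
= 0.1600

0.1600


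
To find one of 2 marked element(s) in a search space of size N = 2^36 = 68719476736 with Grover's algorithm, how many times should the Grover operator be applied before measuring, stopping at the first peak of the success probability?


After j Grover iterations the success probability is P(j) = sin^2((2j+1)*theta), where sin(theta) = sqrt(k/N).
N = 2^36 = 68719476736, k = 2
sin(theta) = sqrt(k/N) = 5.394796609e-06
theta = arcsin(sqrt(k/N)) = 5.394796609e-06 rad
P(j) reaches its first maximum when (2j+1)*theta is as close as possible to pi/2, i.e. j = round(pi/(4*theta) - 1/2).
pi/(4*theta) - 1/2 = 145583.8881
(For comparison, the common estimate pi/4 * sqrt(N/k) = 145584.3881; the exact maximiser is used here.)
Optimal iterations = 145584

145584


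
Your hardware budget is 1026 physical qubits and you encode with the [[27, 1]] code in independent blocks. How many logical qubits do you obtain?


Each code block uses 27 physical qubits for 1 logical qubit(s).
Number of complete blocks = floor(1026 / 27) = 38
Logical qubits = 38 * 1
= 38

38


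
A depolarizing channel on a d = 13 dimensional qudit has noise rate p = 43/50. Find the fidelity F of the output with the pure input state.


F = (1-p) + p/d
= (1 - 0.8600) + 0.8600/13
= 0.1400 + 0.0662
= 0.2062

0.2062


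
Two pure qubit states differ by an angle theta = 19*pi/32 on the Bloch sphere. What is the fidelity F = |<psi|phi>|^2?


For states separated by angle theta on Bloch sphere:
F = cos^2(theta/2)
theta = 19*pi/32 = 1.8653
theta/2 = 0.9327
cos(theta/2) = 0.5957
F = 0.3549

0.3549


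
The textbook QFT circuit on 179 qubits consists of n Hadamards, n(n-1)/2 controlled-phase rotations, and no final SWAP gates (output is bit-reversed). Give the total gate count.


Hadamard gates: 179
Controlled rotations: n*(n-1)/2 = 179*178/2 = 15931
SWAP gates: 0 (omitted)
Total = 179 + 15931
= 16110

16110


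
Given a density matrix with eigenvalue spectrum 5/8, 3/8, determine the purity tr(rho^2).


tr(rho^2) = sum of eigenvalues squared
= (5/8)^2 + (3/8)^2
= (25 + 9) / 64
= 34/64
= 0.5312

0.5312


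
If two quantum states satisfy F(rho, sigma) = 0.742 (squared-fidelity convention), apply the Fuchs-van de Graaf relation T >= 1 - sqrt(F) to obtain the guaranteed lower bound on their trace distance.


Fuchs-van de Graaf (squared-fidelity convention): 1 - sqrt(F) <= T <= sqrt(1 - F).
Lower bound: T >= 1 - sqrt(F)
sqrt(F) = sqrt(0.742) = 0.8614
T >= 1 - 0.8614
T >= 0.1386

0.1386


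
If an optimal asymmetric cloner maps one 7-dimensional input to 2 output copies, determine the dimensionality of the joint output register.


Output space = H^(tensor 2) where dim(H) = 7
dim = 7^2
= 49

49


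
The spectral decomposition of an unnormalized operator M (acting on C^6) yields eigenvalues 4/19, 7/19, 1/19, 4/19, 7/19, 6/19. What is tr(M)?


tr(M) = sum of eigenvalues
= 4/19 + 7/19 + 1/19 + 4/19 + 7/19 + 6/19
= 29/19
= 1.5263

1.5263


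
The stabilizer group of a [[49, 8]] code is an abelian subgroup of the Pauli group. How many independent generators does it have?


For an [[n,k]] stabilizer code:
Number of stabilizer generators = n - k
= 49 - 8
= 41

41


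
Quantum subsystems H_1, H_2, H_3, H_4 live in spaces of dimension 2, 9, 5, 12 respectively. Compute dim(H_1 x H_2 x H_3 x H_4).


dim(H_1 x H_2 x H_3 x H_4) = 2 * 9 * 5 * 12
= 18 * 5 * 12
= 90 * 12
= 1080

1080


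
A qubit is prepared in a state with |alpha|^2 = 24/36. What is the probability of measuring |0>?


|alpha|^2 = 24/36 = 0.6667
|beta|^2 = 1 - 24/36 = 12/36 = 0.3333
P(|0>) = |alpha|^2 = 0.6667

0.6667


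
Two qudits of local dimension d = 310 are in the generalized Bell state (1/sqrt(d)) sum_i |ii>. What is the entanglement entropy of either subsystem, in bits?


For a maximally entangled state in d x d:
S = log2(d) = log2(310)
= 8.2761

8.2761


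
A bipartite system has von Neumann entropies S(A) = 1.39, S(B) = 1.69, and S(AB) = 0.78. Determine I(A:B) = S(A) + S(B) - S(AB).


I(A:B) = S(A) + S(B) - S(AB)
= 1.39 + 1.69 - 0.78
= 2.3000

2.3000


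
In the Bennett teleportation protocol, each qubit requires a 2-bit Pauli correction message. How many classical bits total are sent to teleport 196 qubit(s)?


Quantum teleportation requires 2 classical bits per qubit teleported.
196 qubit(s) -> 2 * 196 = 392 classical bits

392


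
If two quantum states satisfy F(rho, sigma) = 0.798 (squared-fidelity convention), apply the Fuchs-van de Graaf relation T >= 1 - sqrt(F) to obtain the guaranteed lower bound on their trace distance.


Fuchs-van de Graaf (squared-fidelity convention): 1 - sqrt(F) <= T <= sqrt(1 - F).
Lower bound: T >= 1 - sqrt(F)
sqrt(F) = sqrt(0.798) = 0.8933
T >= 1 - 0.8933
T >= 0.1067

0.1067


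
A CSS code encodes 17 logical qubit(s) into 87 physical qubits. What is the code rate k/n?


Code rate R = k/n
= 17/87
= 0.1954

0.1954


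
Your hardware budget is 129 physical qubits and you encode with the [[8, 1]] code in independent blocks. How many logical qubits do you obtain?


Each code block uses 8 physical qubits for 1 logical qubit(s).
Number of complete blocks = floor(129 / 8) = 16
Logical qubits = 16 * 1
= 16

16


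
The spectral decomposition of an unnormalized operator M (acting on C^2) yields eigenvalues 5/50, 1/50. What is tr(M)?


tr(M) = sum of eigenvalues
= 5/50 + 1/50
= 6/50
= 0.1200

0.1200


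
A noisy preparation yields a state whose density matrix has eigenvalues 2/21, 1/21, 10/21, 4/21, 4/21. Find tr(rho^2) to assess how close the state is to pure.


tr(rho^2) = sum of eigenvalues squared
= (2/21)^2 + (1/21)^2 + (10/21)^2 + (4/21)^2 + (4/21)^2
= (4 + 1 + 100 + 16 + 16) / 441
= 137/441
= 0.3107

0.3107


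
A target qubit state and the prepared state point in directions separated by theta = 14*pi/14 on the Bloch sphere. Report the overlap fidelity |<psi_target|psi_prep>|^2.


For states separated by angle theta on Bloch sphere:
F = cos^2(theta/2)
theta = 14*pi/14 = 3.1416
theta/2 = 1.5708
cos(theta/2) = 0.0000
F = 0.0000

0.0000
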